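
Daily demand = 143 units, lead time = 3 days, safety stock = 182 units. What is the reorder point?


Formula: ROP = (Daily Demand * Lead Time) + Safety Stock
Demand during lead time = 143 * 3 = 429 units
ROP = 429 + 182 = 611 units

611 units


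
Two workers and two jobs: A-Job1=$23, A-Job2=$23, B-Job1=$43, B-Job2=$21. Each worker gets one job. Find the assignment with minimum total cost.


Option 1: A->1 + B->2 = $23 + $21 = $44
Option 2: A->2 + B->1 = $23 + $43 = $66
Min cost = min($44, $66) = $44

$44


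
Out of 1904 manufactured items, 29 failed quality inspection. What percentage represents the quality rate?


Formula: Quality Rate = Good Pieces / Total Pieces * 100
Good pieces = 1904 - 29 = 1875
QR = 1875 / 1904 * 100 = 98.5%

98.5%


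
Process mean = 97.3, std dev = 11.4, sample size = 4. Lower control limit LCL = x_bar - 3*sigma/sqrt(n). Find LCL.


LCL = 97.3 - 3 * 11.4 / sqrt(4)

80.2


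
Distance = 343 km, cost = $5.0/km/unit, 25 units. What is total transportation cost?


TC = dist * cost * units = 343 * 5.0 * 25 = $42875.00

$42875.00


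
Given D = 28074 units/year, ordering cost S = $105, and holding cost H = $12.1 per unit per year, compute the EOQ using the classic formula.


Formula: EOQ = sqrt(2 * D * S / H)
Numerator: 2 * 28074 * 105 = 5895540
2DS/H = 5895540 / 12.1 = 487234.7
EOQ = sqrt(487234.7) = 698.0 units

698.0 units


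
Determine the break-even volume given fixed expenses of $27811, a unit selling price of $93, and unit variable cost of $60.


Formula: BEQ = Fixed Costs / (Price - Variable Cost)
Contribution margin = $93 - $60 = $33/unit
BEQ = ceil($27811 / $33/unit) = ceil(842.76) = 843 units

843 units


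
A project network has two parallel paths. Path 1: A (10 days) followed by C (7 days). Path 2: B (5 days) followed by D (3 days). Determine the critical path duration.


Path 1 = 10 + 7 = 17 days
Path 2 = 5 + 3 = 8 days
Duration = max(17, 8) = 17 days

17 days


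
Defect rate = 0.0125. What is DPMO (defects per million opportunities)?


DPMO = defect_rate * 1000000 = 0.0125 * 1000000

12500


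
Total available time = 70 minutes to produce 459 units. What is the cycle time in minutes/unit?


Formula: CT = Available Time / Number of Units
CT = 70 min / 459 units
CT = 0.15 min/unit

0.15 min/unit


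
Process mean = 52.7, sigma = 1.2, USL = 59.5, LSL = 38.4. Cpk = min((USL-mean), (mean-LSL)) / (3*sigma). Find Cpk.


Cpu = (59.5 - 52.7) / (3 * 1.2) = 1.89
Cpl = (52.7 - 38.4) / (3 * 1.2) = 3.97
Cpk = min(1.89, 3.97) = 1.89

1.89


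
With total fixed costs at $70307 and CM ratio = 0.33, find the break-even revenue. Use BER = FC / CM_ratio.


Formula: BER = Fixed Costs / Contribution Margin Ratio
BER = $70307 / 0.33
BER = $213051.52 (to the nearest cent)

$213051.52


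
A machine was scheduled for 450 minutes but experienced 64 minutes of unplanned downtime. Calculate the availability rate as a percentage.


Formula: Availability = (Planned Time - Downtime) / Planned Time * 100
Uptime = 450 - 64 = 386 min
Availability = 386 / 450 * 100 = 85.8%

85.8%


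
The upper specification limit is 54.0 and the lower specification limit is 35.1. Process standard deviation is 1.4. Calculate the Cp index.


Cp = (54.0 - 35.1) / (6 * 1.4)

2.25


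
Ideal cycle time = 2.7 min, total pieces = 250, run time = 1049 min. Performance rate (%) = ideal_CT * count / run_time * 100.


Formula: Performance = (Ideal CT * Total Count) / Run Time * 100
Ideal output time = 2.7 * 250 = 675.0 min
Performance = 675.0 / 1049 * 100 = 64.3%

64.3%


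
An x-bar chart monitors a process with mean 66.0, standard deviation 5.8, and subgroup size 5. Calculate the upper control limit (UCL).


UCL = 66.0 + 3 * 5.8 / sqrt(5)

73.78


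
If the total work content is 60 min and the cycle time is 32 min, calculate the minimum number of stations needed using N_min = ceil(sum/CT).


Formula: N_min = ceil(Sum of Task Times / Cycle Time)
N_min = ceil(60 min / 32 min) = ceil(1.875)
N_min = 2 stations

2


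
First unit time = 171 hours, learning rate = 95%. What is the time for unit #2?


Formula: T_n = T_1 * (learning_rate)^(log2(n)) where learning_rate = rate/100
Doublings = log2(2) = 1
T_n = 171 * 0.95^1
T_n = 171 * 0.95 = 162.5 hours

162.5 hours


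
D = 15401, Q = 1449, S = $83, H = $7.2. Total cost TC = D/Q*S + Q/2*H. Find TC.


TC = 15401/1449 * 83 + 1449/2 * 7.2

$6098.58


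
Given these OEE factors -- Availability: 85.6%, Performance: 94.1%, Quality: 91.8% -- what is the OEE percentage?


Formula: OEE = Availability * Performance * Quality / 10000
A * P = 85.6% * 94.1% / 100 = 80.55%
OEE = 80.55% * 91.8% / 100 = 73.9%

73.9%


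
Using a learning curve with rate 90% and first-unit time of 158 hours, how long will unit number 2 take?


Formula: T_n = T_1 * (learning_rate)^(log2(n)) where learning_rate = rate/100
Doublings = log2(2) = 1
T_n = 158 * 0.9^1
T_n = 158 * 0.9 = 142.2 hours

142.2 hours


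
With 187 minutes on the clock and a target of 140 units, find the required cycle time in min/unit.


Formula: CT = Available Time / Number of Units
CT = 187 min / 140 units
CT = 1.34 min/unit

1.34 min/unit


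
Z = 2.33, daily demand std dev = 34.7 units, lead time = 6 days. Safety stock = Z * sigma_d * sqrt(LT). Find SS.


Formula: SS = z * sigma_d * sqrt(LT)
sqrt(LT) = sqrt(6) = 2.4495
SS = 2.33 * 34.7 * 2.4495
SS = 198.0 units

198.0 units


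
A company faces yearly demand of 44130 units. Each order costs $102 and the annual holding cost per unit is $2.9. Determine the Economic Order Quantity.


Formula: EOQ = sqrt(2 * D * S / H)
Numerator: 2 * 44130 * 102 = 9002520
2DS/H = 9002520 / 2.9 = 3104317.2
EOQ = sqrt(3104317.2) = 1761.9 units

1761.9 units


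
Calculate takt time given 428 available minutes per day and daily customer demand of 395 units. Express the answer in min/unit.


Formula: Takt Time = Available Production Time / Customer Demand
Takt = 428 min/day / 395 units/day
Takt = 1.08 min/unit

1.08 min/unit


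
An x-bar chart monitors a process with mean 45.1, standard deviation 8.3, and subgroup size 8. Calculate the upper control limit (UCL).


UCL = 45.1 + 3 * 8.3 / sqrt(8)

53.9


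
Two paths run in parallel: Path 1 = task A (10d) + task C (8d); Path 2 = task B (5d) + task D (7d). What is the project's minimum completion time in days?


Path 1 = 10 + 8 = 18 days
Path 2 = 5 + 7 = 12 days
Duration = max(18, 12) = 18 days

18 days


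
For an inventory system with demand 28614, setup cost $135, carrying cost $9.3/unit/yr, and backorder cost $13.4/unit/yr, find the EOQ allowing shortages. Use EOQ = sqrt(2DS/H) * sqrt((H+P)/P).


Formula: EOQ* = sqrt(2DS/H) * sqrt((H+P)/P)
Base EOQ = sqrt(2*28614*135/9.3) = 911.44 units
Correction = sqrt((9.3+13.4)/13.4) = 1.30155
EOQ* = 911.44 * 1.30155 = 1186.3 units

1186.3 units


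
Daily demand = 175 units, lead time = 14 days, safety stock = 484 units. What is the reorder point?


Formula: ROP = (Daily Demand * Lead Time) + Safety Stock
Demand during lead time = 175 * 14 = 2450 units
ROP = 2450 + 484 = 2934 units

2934 units


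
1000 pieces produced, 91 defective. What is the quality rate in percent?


Formula: Quality Rate = Good Pieces / Total Pieces * 100
Good pieces = 1000 - 91 = 909
QR = 909 / 1000 * 100 = 90.9%

90.9%


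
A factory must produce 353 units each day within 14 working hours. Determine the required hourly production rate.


Formula: Production Rate = Daily Demand / Available Hours
Rate = 353 units/day / 14 hours/day
Rate = 25.2 units/hour

25.2 units/hour


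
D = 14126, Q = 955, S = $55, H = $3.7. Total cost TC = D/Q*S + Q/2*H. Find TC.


TC = 14126/955 * 55 + 955/2 * 3.7

$2580.29


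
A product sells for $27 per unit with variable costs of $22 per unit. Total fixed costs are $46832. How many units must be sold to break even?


Formula: BEQ = Fixed Costs / (Price - Variable Cost)
Contribution margin = $27 - $22 = $5/unit
BEQ = ceil($46832 / $5/unit) = ceil(9366.4) = 9367 units

9367 units


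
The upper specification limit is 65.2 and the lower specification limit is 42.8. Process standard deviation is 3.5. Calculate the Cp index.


Cp = (65.2 - 42.8) / (6 * 3.5)

1.07


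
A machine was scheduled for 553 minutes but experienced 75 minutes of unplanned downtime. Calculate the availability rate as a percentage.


Formula: Availability = (Planned Time - Downtime) / Planned Time * 100
Uptime = 553 - 75 = 478 min
Availability = 478 / 553 * 100 = 86.4%

86.4%


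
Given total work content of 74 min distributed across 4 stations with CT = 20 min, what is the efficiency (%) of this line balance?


Formula: Efficiency = Sum of Task Times / (N_stations * CT) * 100
Total station capacity = 4 stations * 20 min = 80 min
Efficiency = 74 / 80 * 100 = 92.5%

92.5%


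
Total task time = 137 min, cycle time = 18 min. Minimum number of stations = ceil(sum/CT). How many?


Formula: N_min = ceil(Sum of Task Times / Cycle Time)
N_min = ceil(137 min / 18 min) = ceil(7.6111)
N_min = 8 stations

8


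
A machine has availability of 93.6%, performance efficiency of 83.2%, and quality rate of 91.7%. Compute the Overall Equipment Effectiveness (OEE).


Formula: OEE = Availability * Performance * Quality / 10000
A * P = 93.6% * 83.2% / 100 = 77.88%
OEE = 77.88% * 91.7% / 100 = 71.4%

71.4%


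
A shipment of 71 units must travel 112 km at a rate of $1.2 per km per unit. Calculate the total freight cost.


TC = dist * cost * units = 112 * 1.2 * 71 = $9542.40

$9542.40


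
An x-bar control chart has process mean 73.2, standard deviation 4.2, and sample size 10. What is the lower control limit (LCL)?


LCL = 73.2 - 3 * 4.2 / sqrt(10)

69.22


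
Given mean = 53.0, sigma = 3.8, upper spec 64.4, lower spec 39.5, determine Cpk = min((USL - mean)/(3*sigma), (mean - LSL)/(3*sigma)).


Cpu = (64.4 - 53.0) / (3 * 3.8) = 1.0
Cpl = (53.0 - 39.5) / (3 * 3.8) = 1.18
Cpk = min(1.0, 1.18) = 1.0

1.0


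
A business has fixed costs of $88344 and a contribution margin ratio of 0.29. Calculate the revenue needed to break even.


Formula: BER = Fixed Costs / Contribution Margin Ratio
BER = $88344 / 0.29
BER = $304634.48 (to the nearest cent)

$304634.48


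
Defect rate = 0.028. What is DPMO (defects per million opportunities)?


DPMO = defect_rate * 1000000 = 0.028 * 1000000

28000


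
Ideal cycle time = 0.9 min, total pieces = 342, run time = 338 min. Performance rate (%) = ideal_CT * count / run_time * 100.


Formula: Performance = (Ideal CT * Total Count) / Run Time * 100
Ideal output time = 0.9 * 342 = 307.8 min
Performance = 307.8 / 338 * 100 = 91.1%

91.1%


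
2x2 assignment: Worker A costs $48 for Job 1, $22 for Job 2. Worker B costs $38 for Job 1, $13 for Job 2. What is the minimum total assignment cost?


Option 1: A->1 + B->2 = $48 + $13 = $61
Option 2: A->2 + B->1 = $22 + $38 = $60
Min cost = min($61, $60) = $60

$60


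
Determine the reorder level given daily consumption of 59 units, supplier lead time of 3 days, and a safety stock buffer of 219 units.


Formula: ROP = (Daily Demand * Lead Time) + Safety Stock
Demand during lead time = 59 * 3 = 177 units
ROP = 177 + 219 = 396 units

396 units


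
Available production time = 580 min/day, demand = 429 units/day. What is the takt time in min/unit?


Formula: Takt Time = Available Production Time / Customer Demand
Takt = 580 min/day / 429 units/day
Takt = 1.35 min/unit

1.35 min/unit


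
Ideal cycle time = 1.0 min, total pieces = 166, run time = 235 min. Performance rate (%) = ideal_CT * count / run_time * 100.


Formula: Performance = (Ideal CT * Total Count) / Run Time * 100
Ideal output time = 1.0 * 166 = 166.0 min
Performance = 166.0 / 235 * 100 = 70.6%

70.6%


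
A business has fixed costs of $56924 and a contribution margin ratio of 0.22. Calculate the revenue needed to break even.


Formula: BER = Fixed Costs / Contribution Margin Ratio
BER = $56924 / 0.22
BER = $258745.45 (to the nearest cent)

$258745.45


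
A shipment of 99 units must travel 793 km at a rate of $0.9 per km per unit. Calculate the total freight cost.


TC = dist * cost * units = 793 * 0.9 * 99 = $70656.30

$70656.30


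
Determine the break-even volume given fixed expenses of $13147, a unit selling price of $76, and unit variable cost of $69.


Formula: BEQ = Fixed Costs / (Price - Variable Cost)
Contribution margin = $76 - $69 = $7/unit
BEQ = ceil($13147 / $7/unit) = ceil(1878.14) = 1879 units

1879 units


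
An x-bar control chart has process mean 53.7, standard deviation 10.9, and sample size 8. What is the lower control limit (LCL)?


LCL = 53.7 - 3 * 10.9 / sqrt(8)

42.14


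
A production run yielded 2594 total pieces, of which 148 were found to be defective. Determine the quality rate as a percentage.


Formula: Quality Rate = Good Pieces / Total Pieces * 100
Good pieces = 2594 - 148 = 2446
QR = 2446 / 2594 * 100 = 94.3%

94.3%


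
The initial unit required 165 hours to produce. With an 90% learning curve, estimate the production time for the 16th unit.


Formula: T_n = T_1 * (learning_rate)^(log2(n)) where learning_rate = rate/100
Doublings = log2(16) = 4
T_n = 165 * 0.9^4
T_n = 165 * 0.6561 = 108.3 hours

108.3 hours


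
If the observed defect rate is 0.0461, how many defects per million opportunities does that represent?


DPMO = defect_rate * 1000000 = 0.0461 * 1000000

46100


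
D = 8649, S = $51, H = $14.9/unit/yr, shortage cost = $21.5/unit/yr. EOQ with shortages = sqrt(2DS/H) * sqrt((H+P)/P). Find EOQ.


Formula: EOQ* = sqrt(2DS/H) * sqrt((H+P)/P)
Base EOQ = sqrt(2*8649*51/14.9) = 243.33 units
Correction = sqrt((14.9+21.5)/21.5) = 1.30116
EOQ* = 243.33 * 1.30116 = 316.6 units

316.6 units


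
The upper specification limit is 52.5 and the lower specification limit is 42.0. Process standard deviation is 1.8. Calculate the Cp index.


Cp = (52.5 - 42.0) / (6 * 1.8)

0.97


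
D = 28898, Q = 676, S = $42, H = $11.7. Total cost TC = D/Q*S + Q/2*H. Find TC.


TC = 28898/676 * 42 + 676/2 * 11.7

$5750.04


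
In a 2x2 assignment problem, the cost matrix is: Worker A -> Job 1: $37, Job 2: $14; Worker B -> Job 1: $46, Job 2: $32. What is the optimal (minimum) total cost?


Option 1: A->1 + B->2 = $37 + $32 = $69
Option 2: A->2 + B->1 = $14 + $46 = $60
Min cost = min($69, $60) = $60

$60


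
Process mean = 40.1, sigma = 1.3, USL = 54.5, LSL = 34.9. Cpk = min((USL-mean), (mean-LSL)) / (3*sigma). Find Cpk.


Cpu = (54.5 - 40.1) / (3 * 1.3) = 3.69
Cpl = (40.1 - 34.9) / (3 * 1.3) = 1.33
Cpk = min(3.69, 1.33) = 1.33

1.33


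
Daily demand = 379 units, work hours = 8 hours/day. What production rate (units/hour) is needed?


Formula: Production Rate = Daily Demand / Available Hours
Rate = 379 units/day / 8 hours/day
Rate = 47.4 units/hour

47.4 units/hour


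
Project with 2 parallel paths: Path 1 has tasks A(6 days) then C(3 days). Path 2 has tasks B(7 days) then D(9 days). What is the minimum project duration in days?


Path 1 = 6 + 3 = 9 days
Path 2 = 7 + 9 = 16 days
Duration = max(9, 16) = 16 days

16 days


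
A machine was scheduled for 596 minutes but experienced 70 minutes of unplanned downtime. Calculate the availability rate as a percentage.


Formula: Availability = (Planned Time - Downtime) / Planned Time * 100
Uptime = 596 - 70 = 526 min
Availability = 526 / 596 * 100 = 88.3%

88.3%


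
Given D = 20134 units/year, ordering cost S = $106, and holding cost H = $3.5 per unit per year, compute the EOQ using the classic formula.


Formula: EOQ = sqrt(2 * D * S / H)
Numerator: 2 * 20134 * 106 = 4268408
2DS/H = 4268408 / 3.5 = 1219545.1
EOQ = sqrt(1219545.1) = 1104.3 units

1104.3 units


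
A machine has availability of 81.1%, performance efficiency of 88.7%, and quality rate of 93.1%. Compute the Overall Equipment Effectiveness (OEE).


Formula: OEE = Availability * Performance * Quality / 10000
A * P = 81.1% * 88.7% / 100 = 71.94%
OEE = 71.94% * 93.1% / 100 = 67.0%

67.0%


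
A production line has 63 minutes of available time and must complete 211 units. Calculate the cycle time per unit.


Formula: CT = Available Time / Number of Units
CT = 63 min / 211 units
CT = 0.3 min/unit

0.3 min/unit


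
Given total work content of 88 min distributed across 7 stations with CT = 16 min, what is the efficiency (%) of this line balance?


Formula: Efficiency = Sum of Task Times / (N_stations * CT) * 100
Total station capacity = 7 stations * 16 min = 112 min
Efficiency = 88 / 112 * 100 = 78.6%

78.6%


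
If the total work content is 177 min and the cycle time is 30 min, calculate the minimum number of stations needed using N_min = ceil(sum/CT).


Formula: N_min = ceil(Sum of Task Times / Cycle Time)
N_min = ceil(177 min / 30 min) = ceil(5.9)
N_min = 6 stations

6


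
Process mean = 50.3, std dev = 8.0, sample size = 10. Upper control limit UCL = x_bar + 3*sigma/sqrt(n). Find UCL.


UCL = 50.3 + 3 * 8.0 / sqrt(10)

57.89


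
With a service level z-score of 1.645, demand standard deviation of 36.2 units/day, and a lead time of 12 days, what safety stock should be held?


Formula: SS = z * sigma_d * sqrt(LT)
sqrt(LT) = sqrt(12) = 3.4641
SS = 1.645 * 36.2 * 3.4641
SS = 206.3 units

206.3 units


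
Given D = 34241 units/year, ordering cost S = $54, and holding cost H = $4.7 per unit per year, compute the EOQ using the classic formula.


Formula: EOQ = sqrt(2 * D * S / H)
Numerator: 2 * 34241 * 54 = 3698028
2DS/H = 3698028 / 4.7 = 786814.5
EOQ = sqrt(786814.5) = 887.0 units

887.0 units


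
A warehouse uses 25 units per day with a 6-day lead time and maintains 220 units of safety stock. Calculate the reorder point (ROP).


Formula: ROP = (Daily Demand * Lead Time) + Safety Stock
Demand during lead time = 25 * 6 = 150 units
ROP = 150 + 220 = 370 units

370 units


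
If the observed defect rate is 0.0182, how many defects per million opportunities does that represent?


DPMO = defect_rate * 1000000 = 0.0182 * 1000000

18200


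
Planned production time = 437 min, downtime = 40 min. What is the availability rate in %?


Formula: Availability = (Planned Time - Downtime) / Planned Time * 100
Uptime = 437 - 40 = 397 min
Availability = 397 / 437 * 100 = 90.8%

90.8%


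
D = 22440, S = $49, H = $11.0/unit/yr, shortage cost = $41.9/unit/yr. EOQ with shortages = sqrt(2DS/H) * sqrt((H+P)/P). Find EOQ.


Formula: EOQ* = sqrt(2DS/H) * sqrt((H+P)/P)
Base EOQ = sqrt(2*22440*49/11.0) = 447.12 units
Correction = sqrt((11.0+41.9)/41.9) = 1.12362
EOQ* = 447.12 * 1.12362 = 502.4 units

502.4 units


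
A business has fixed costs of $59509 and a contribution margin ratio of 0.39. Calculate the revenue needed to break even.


Formula: BER = Fixed Costs / Contribution Margin Ratio
BER = $59509 / 0.39
BER = $152587.18 (to the nearest cent)

$152587.18


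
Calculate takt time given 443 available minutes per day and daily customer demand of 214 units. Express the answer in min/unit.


Formula: Takt Time = Available Production Time / Customer Demand
Takt = 443 min/day / 214 units/day
Takt = 2.07 min/unit

2.07 min/unit


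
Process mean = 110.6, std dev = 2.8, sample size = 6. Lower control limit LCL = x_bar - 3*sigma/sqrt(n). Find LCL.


LCL = 110.6 - 3 * 2.8 / sqrt(6)

107.17


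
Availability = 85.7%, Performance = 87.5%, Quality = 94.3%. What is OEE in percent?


Formula: OEE = Availability * Performance * Quality / 10000
A * P = 85.7% * 87.5% / 100 = 74.99%
OEE = 74.99% * 94.3% / 100 = 70.7%

70.7%


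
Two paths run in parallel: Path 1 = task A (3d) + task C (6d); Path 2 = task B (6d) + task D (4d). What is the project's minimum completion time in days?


Path 1 = 3 + 6 = 9 days
Path 2 = 6 + 4 = 10 days
Duration = max(9, 10) = 10 days

10 days


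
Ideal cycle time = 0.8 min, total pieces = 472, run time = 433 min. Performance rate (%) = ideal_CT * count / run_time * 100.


Formula: Performance = (Ideal CT * Total Count) / Run Time * 100
Ideal output time = 0.8 * 472 = 377.6 min
Performance = 377.6 / 433 * 100 = 87.2%

87.2%


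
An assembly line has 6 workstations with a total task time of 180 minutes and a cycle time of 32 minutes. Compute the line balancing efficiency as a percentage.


Formula: Efficiency = Sum of Task Times / (N_stations * CT) * 100
Total station capacity = 6 stations * 32 min = 192 min
Efficiency = 180 / 192 * 100 = 93.8%

93.8%


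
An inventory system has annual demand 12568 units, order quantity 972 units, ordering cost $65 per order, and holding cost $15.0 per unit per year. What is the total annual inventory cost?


TC = 12568/972 * 65 + 972/2 * 15.0

$8130.45


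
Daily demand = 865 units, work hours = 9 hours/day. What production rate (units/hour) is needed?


Formula: Production Rate = Daily Demand / Available Hours
Rate = 865 units/day / 9 hours/day
Rate = 96.1 units/hour

96.1 units/hour


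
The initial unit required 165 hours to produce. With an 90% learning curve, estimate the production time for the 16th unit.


Formula: T_n = T_1 * (learning_rate)^(log2(n)) where learning_rate = rate/100
Doublings = log2(16) = 4
T_n = 165 * 0.9^4
T_n = 165 * 0.6561 = 108.3 hours

108.3 hours


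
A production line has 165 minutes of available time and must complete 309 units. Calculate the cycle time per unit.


Formula: CT = Available Time / Number of Units
CT = 165 min / 309 units
CT = 0.53 min/unit

0.53 min/unit


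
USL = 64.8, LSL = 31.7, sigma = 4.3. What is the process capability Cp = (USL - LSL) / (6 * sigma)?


Cp = (64.8 - 31.7) / (6 * 4.3)

1.28


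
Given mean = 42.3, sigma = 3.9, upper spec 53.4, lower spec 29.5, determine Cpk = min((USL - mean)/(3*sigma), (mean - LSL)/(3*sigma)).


Cpu = (53.4 - 42.3) / (3 * 3.9) = 0.95
Cpl = (42.3 - 29.5) / (3 * 3.9) = 1.09
Cpk = min(0.95, 1.09) = 0.95

0.95


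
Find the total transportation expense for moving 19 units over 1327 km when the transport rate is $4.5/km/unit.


TC = dist * cost * units = 1327 * 4.5 * 19 = $113458.50

$113458.50


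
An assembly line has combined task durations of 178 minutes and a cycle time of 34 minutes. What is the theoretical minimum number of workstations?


Formula: N_min = ceil(Sum of Task Times / Cycle Time)
N_min = ceil(178 min / 34 min) = ceil(5.2353)
N_min = 6 stations

6


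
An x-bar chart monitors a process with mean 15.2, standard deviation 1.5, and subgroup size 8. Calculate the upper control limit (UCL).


UCL = 15.2 + 3 * 1.5 / sqrt(8)

16.79


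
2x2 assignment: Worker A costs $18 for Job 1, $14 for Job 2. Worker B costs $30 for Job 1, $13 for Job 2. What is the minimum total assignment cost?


Option 1: A->1 + B->2 = $18 + $13 = $31
Option 2: A->2 + B->1 = $14 + $30 = $44
Min cost = min($31, $44) = $31

$31


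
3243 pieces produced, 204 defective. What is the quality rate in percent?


Formula: Quality Rate = Good Pieces / Total Pieces * 100
Good pieces = 3243 - 204 = 3039
QR = 3039 / 3243 * 100 = 93.7%

93.7%


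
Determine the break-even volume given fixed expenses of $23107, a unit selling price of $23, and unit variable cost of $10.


Formula: BEQ = Fixed Costs / (Price - Variable Cost)
Contribution margin = $23 - $10 = $13/unit
BEQ = ceil($23107 / $13/unit) = ceil(1777.46) = 1778 units

1778 units


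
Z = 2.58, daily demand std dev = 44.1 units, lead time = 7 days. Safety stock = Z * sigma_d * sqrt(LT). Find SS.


Formula: SS = z * sigma_d * sqrt(LT)
sqrt(LT) = sqrt(7) = 2.6458
SS = 2.58 * 44.1 * 2.6458
SS = 301.0 units

301.0 units


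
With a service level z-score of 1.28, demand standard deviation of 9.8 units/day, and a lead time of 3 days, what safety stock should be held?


Formula: SS = z * sigma_d * sqrt(LT)
sqrt(LT) = sqrt(3) = 1.7321
SS = 1.28 * 9.8 * 1.7321
SS = 21.7 units

21.7 units


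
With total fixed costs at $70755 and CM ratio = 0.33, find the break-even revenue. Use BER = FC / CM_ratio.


Formula: BER = Fixed Costs / Contribution Margin Ratio
BER = $70755 / 0.33
BER = $214409.09 (to the nearest cent)

$214409.09


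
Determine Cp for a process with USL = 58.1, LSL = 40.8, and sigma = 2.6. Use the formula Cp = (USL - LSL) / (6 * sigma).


Cp = (58.1 - 40.8) / (6 * 2.6)

1.11


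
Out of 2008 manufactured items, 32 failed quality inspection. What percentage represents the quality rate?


Formula: Quality Rate = Good Pieces / Total Pieces * 100
Good pieces = 2008 - 32 = 1976
QR = 1976 / 2008 * 100 = 98.4%

98.4%


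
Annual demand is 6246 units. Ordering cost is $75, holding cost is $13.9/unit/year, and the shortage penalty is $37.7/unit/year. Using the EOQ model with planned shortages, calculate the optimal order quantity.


Formula: EOQ* = sqrt(2DS/H) * sqrt((H+P)/P)
Base EOQ = sqrt(2*6246*75/13.9) = 259.62 units
Correction = sqrt((13.9+37.7)/37.7) = 1.16991
EOQ* = 259.62 * 1.16991 = 303.7 units

303.7 units


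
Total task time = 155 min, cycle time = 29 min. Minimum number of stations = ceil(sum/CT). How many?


Formula: N_min = ceil(Sum of Task Times / Cycle Time)
N_min = ceil(155 min / 29 min) = ceil(5.3448)
N_min = 6 stations

6


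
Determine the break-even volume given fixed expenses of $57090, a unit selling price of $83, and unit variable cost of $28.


Formula: BEQ = Fixed Costs / (Price - Variable Cost)
Contribution margin = $83 - $28 = $55/unit
BEQ = ceil($57090 / $55/unit) = ceil(1038.0) = 1038 units

1038 units


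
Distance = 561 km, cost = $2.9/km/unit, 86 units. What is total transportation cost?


TC = dist * cost * units = 561 * 2.9 * 86 = $139913.40

$139913.40


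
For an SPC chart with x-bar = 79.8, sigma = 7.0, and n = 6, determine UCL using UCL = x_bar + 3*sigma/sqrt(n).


UCL = 79.8 + 3 * 7.0 / sqrt(6)

88.37


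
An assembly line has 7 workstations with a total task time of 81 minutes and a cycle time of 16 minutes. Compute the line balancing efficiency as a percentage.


Formula: Efficiency = Sum of Task Times / (N_stations * CT) * 100
Total station capacity = 7 stations * 16 min = 112 min
Efficiency = 81 / 112 * 100 = 72.3%

72.3%


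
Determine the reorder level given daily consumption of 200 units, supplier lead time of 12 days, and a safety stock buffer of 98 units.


Formula: ROP = (Daily Demand * Lead Time) + Safety Stock
Demand during lead time = 200 * 12 = 2400 units
ROP = 2400 + 98 = 2498 units

2498 units


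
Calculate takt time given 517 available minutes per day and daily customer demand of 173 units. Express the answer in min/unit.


Formula: Takt Time = Available Production Time / Customer Demand
Takt = 517 min/day / 173 units/day
Takt = 2.99 min/unit

2.99 min/unit


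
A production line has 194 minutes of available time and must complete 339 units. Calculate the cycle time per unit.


Formula: CT = Available Time / Number of Units
CT = 194 min / 339 units
CT = 0.57 min/unit

0.57 min/unit


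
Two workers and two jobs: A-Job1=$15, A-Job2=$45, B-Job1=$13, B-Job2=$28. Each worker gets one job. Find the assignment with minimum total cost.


Option 1: A->1 + B->2 = $15 + $28 = $43
Option 2: A->2 + B->1 = $45 + $13 = $58
Min cost = min($43, $58) = $43

$43


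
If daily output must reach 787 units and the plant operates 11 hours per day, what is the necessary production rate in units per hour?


Formula: Production Rate = Daily Demand / Available Hours
Rate = 787 units/day / 11 hours/day
Rate = 71.5 units/hour

71.5 units/hour


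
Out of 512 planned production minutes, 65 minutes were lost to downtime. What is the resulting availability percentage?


Formula: Availability = (Planned Time - Downtime) / Planned Time * 100
Uptime = 512 - 65 = 447 min
Availability = 447 / 512 * 100 = 87.3%

87.3%


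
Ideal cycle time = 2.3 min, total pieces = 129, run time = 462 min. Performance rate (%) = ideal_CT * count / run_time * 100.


Formula: Performance = (Ideal CT * Total Count) / Run Time * 100
Ideal output time = 2.3 * 129 = 296.7 min
Performance = 296.7 / 462 * 100 = 64.2%

64.2%


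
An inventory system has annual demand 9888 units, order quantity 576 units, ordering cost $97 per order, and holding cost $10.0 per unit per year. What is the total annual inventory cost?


TC = 9888/576 * 97 + 576/2 * 10.0

$4545.17


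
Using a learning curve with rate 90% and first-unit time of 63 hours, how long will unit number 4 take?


Formula: T_n = T_1 * (learning_rate)^(log2(n)) where learning_rate = rate/100
Doublings = log2(4) = 2
T_n = 63 * 0.9^2
T_n = 63 * 0.81 = 51.0 hours

51.0 hours


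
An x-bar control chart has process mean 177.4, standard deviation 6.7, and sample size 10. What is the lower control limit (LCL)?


LCL = 177.4 - 3 * 6.7 / sqrt(10)

171.04


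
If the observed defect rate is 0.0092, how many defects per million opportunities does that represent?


DPMO = defect_rate * 1000000 = 0.0092 * 1000000

9200


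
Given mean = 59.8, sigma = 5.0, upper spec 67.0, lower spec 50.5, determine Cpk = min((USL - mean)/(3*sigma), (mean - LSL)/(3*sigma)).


Cpu = (67.0 - 59.8) / (3 * 5.0) = 0.48
Cpl = (59.8 - 50.5) / (3 * 5.0) = 0.62
Cpk = min(0.48, 0.62) = 0.48

0.48


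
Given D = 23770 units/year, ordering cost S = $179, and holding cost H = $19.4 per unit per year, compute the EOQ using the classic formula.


Formula: EOQ = sqrt(2 * D * S / H)
Numerator: 2 * 23770 * 179 = 8509660
2DS/H = 8509660 / 19.4 = 438642.3
EOQ = sqrt(438642.3) = 662.3 units

662.3 units


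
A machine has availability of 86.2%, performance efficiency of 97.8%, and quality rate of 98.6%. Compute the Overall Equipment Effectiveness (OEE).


Formula: OEE = Availability * Performance * Quality / 10000
A * P = 86.2% * 97.8% / 100 = 84.3%
OEE = 84.3% * 98.6% / 100 = 83.1%

83.1%


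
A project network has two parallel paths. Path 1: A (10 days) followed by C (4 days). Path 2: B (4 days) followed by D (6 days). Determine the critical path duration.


Path 1 = 10 + 4 = 14 days
Path 2 = 4 + 6 = 10 days
Duration = max(14, 10) = 14 days

14 days


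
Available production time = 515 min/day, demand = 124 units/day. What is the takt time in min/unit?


Formula: Takt Time = Available Production Time / Customer Demand
Takt = 515 min/day / 124 units/day
Takt = 4.15 min/unit

4.15 min/unit


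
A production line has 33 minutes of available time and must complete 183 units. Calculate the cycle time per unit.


Formula: CT = Available Time / Number of Units
CT = 33 min / 183 units
CT = 0.18 min/unit

0.18 min/unit


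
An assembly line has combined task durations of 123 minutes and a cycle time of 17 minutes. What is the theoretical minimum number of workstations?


Formula: N_min = ceil(Sum of Task Times / Cycle Time)
N_min = ceil(123 min / 17 min) = ceil(7.2353)
N_min = 8 stations

8


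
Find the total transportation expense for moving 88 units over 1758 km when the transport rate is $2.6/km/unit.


TC = dist * cost * units = 1758 * 2.6 * 88 = $402230.40

$402230.40


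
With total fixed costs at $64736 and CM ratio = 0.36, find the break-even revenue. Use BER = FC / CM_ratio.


Formula: BER = Fixed Costs / Contribution Margin Ratio
BER = $64736 / 0.36
BER = $179822.22 (to the nearest cent)

$179822.22


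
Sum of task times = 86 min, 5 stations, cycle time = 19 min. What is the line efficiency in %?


Formula: Efficiency = Sum of Task Times / (N_stations * CT) * 100
Total station capacity = 5 stations * 19 min = 95 min
Efficiency = 86 / 95 * 100 = 90.5%

90.5%


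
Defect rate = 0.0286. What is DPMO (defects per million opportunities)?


DPMO = defect_rate * 1000000 = 0.0286 * 1000000

28600


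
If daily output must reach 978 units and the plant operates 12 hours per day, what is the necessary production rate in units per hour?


Formula: Production Rate = Daily Demand / Available Hours
Rate = 978 units/day / 12 hours/day
Rate = 81.5 units/hour

81.5 units/hour


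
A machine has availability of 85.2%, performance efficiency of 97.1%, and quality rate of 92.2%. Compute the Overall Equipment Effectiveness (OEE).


Formula: OEE = Availability * Performance * Quality / 10000
A * P = 85.2% * 97.1% / 100 = 82.73%
OEE = 82.73% * 92.2% / 100 = 76.3%

76.3%


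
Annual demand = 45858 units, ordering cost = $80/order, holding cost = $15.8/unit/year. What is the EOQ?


Formula: EOQ = sqrt(2 * D * S / H)
Numerator: 2 * 45858 * 80 = 7337280
2DS/H = 7337280 / 15.8 = 464384.8
EOQ = sqrt(464384.8) = 681.5 units

681.5 units


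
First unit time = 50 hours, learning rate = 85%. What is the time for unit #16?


Formula: T_n = T_1 * (learning_rate)^(log2(n)) where learning_rate = rate/100
Doublings = log2(16) = 4
T_n = 50 * 0.85^4
T_n = 50 * 0.522 = 26.1 hours

26.1 hours


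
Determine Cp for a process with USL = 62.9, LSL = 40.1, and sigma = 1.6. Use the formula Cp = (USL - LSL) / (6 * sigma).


Cp = (62.9 - 40.1) / (6 * 1.6)

2.38


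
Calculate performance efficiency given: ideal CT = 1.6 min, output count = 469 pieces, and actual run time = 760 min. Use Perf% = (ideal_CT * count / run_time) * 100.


Formula: Performance = (Ideal CT * Total Count) / Run Time * 100
Ideal output time = 1.6 * 469 = 750.4 min
Performance = 750.4 / 760 * 100 = 98.7%

98.7%


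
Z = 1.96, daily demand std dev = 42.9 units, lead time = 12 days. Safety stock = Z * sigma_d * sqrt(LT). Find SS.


Formula: SS = z * sigma_d * sqrt(LT)
sqrt(LT) = sqrt(12) = 3.4641
SS = 1.96 * 42.9 * 3.4641
SS = 291.3 units

291.3 units


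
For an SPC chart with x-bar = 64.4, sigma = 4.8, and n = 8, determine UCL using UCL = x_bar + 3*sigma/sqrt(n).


UCL = 64.4 + 3 * 4.8 / sqrt(8)

69.49


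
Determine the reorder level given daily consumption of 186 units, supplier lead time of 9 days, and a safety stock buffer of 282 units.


Formula: ROP = (Daily Demand * Lead Time) + Safety Stock
Demand during lead time = 186 * 9 = 1674 units
ROP = 1674 + 282 = 1956 units

1956 units


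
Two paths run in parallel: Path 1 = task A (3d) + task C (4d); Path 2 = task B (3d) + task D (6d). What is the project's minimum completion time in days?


Path 1 = 3 + 4 = 7 days
Path 2 = 3 + 6 = 9 days
Duration = max(7, 9) = 9 days

9 days


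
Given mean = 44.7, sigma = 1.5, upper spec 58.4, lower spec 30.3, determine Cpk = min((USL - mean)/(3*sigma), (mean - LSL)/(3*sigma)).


Cpu = (58.4 - 44.7) / (3 * 1.5) = 3.04
Cpl = (44.7 - 30.3) / (3 * 1.5) = 3.2
Cpk = min(3.04, 3.2) = 3.04

3.04


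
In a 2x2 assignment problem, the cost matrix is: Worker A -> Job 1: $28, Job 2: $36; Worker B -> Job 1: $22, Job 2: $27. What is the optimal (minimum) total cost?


Option 1: A->1 + B->2 = $28 + $27 = $55
Option 2: A->2 + B->1 = $36 + $22 = $58
Min cost = min($55, $58) = $55

$55


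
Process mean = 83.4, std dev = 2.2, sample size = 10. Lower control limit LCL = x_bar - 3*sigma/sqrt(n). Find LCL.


LCL = 83.4 - 3 * 2.2 / sqrt(10)

81.31


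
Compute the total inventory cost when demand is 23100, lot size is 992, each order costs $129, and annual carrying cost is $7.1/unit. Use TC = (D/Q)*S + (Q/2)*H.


TC = 23100/992 * 129 + 992/2 * 7.1

$6525.53


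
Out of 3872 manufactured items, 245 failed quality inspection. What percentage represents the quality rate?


Formula: Quality Rate = Good Pieces / Total Pieces * 100
Good pieces = 3872 - 245 = 3627
QR = 3627 / 3872 * 100 = 93.7%

93.7%


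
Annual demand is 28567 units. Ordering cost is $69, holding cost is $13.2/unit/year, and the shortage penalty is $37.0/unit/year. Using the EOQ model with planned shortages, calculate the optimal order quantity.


Formula: EOQ* = sqrt(2DS/H) * sqrt((H+P)/P)
Base EOQ = sqrt(2*28567*69/13.2) = 546.49 units
Correction = sqrt((13.2+37.0)/37.0) = 1.1648
EOQ* = 546.49 * 1.1648 = 636.6 units

636.6 units


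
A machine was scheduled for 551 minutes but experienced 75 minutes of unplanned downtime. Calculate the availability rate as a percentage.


Formula: Availability = (Planned Time - Downtime) / Planned Time * 100
Uptime = 551 - 75 = 476 min
Availability = 476 / 551 * 100 = 86.4%

86.4%


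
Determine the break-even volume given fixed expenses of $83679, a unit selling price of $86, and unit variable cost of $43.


Formula: BEQ = Fixed Costs / (Price - Variable Cost)
Contribution margin = $86 - $43 = $43/unit
BEQ = ceil($83679 / $43/unit) = ceil(1946.02) = 1947 units

1947 units


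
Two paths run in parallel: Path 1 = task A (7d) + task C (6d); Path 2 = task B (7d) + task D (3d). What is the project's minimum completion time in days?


Path 1 = 7 + 6 = 13 days
Path 2 = 7 + 3 = 10 days
Duration = max(13, 10) = 13 days

13 days


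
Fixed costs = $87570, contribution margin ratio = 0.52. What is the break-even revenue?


Formula: BER = Fixed Costs / Contribution Margin Ratio
BER = $87570 / 0.52
BER = $168403.85 (to the nearest cent)

$168403.85


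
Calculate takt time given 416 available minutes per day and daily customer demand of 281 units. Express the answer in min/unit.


Formula: Takt Time = Available Production Time / Customer Demand
Takt = 416 min/day / 281 units/day
Takt = 1.48 min/unit

1.48 min/unit


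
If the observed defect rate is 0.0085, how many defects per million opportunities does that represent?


DPMO = defect_rate * 1000000 = 0.0085 * 1000000

8500


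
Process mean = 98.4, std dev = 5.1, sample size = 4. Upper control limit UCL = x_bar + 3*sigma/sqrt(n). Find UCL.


UCL = 98.4 + 3 * 5.1 / sqrt(4)

106.05


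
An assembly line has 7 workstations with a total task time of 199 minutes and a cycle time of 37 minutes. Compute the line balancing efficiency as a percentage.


Formula: Efficiency = Sum of Task Times / (N_stations * CT) * 100
Total station capacity = 7 stations * 37 min = 259 min
Efficiency = 199 / 259 * 100 = 76.8%

76.8%


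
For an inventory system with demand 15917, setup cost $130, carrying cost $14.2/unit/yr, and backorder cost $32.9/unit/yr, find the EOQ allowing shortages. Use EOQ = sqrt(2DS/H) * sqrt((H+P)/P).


Formula: EOQ* = sqrt(2DS/H) * sqrt((H+P)/P)
Base EOQ = sqrt(2*15917*130/14.2) = 539.85 units
Correction = sqrt((14.2+32.9)/32.9) = 1.1965
EOQ* = 539.85 * 1.1965 = 645.9 units

645.9 units


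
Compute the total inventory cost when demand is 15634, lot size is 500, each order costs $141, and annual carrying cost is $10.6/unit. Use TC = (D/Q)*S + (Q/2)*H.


TC = 15634/500 * 141 + 500/2 * 10.6

$7058.79


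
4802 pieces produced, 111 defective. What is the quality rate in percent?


Formula: Quality Rate = Good Pieces / Total Pieces * 100
Good pieces = 4802 - 111 = 4691
QR = 4691 / 4802 * 100 = 97.7%

97.7%


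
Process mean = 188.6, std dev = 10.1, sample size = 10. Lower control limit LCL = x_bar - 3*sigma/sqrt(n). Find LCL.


LCL = 188.6 - 3 * 10.1 / sqrt(10)

179.02


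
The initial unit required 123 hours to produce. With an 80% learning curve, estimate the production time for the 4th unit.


Formula: T_n = T_1 * (learning_rate)^(log2(n)) where learning_rate = rate/100
Doublings = log2(4) = 2
T_n = 123 * 0.8^2
T_n = 123 * 0.64 = 78.7 hours

78.7 hours


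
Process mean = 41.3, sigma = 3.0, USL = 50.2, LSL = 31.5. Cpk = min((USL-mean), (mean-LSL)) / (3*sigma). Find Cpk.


Cpu = (50.2 - 41.3) / (3 * 3.0) = 0.99
Cpl = (41.3 - 31.5) / (3 * 3.0) = 1.09
Cpk = min(0.99, 1.09) = 0.99

0.99


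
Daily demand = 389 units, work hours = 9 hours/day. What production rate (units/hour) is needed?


Formula: Production Rate = Daily Demand / Available Hours
Rate = 389 units/day / 9 hours/day
Rate = 43.2 units/hour

43.2 units/hour


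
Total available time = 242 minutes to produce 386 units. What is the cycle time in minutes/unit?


Formula: CT = Available Time / Number of Units
CT = 242 min / 386 units
CT = 0.63 min/unit

0.63 min/unit
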